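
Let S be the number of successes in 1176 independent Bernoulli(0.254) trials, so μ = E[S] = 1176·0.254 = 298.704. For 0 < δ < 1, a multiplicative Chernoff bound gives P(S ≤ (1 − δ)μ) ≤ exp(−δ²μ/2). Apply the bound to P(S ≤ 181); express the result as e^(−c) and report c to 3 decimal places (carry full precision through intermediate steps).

23.191

Write 181 = (1 − δ)μ, so δ = 1 − 181/298.704 = 0.394049…
Then the exponent is δ²μ/2 = (μ − 181)²/(2μ) = 23.190569.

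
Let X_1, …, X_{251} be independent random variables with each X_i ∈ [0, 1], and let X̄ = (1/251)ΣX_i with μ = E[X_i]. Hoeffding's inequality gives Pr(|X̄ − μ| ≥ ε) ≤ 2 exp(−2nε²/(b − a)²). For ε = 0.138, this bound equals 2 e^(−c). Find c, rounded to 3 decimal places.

c = 2nε²/(b − a)² = 2·251·0.138² / 1² = 9.5601.

9.560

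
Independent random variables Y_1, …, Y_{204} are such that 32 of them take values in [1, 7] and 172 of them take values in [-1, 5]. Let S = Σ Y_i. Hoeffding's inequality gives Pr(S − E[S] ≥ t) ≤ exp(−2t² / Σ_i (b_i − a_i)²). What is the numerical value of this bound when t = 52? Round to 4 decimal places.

Σ(b_i − a_i)² = 32·6² + 172·6² = 7344.
Exponent = 2·52² / 7344 = 0.73638.
Bound = exp(−0.73638) = 0.47884.

0.4788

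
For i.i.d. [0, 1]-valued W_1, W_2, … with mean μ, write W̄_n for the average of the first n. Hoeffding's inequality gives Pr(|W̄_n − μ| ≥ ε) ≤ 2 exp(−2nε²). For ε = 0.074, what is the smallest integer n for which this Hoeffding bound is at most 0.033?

375

Require 2·exp(−2nε²) ≤ 0.033, i.e. 2nε² ≥ ln(2/0.033) = 4.104395.
So n ≥ 4.104395 / (2·0.074²) = 374.762.
The smallest integer n is 375.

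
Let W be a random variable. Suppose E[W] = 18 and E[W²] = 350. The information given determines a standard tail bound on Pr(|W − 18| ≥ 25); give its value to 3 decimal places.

The first two moments determine the variance, so Chebyshev's inequality is the sharpest standard bound available.
Var(W) = E[W²] − (E[W])² = 350 − 324 = 26.
Chebyshev's inequality: Pr(|W − μ| ≥ t) ≤ Var(W)/t² = 26/625 = 0.0416.

0.042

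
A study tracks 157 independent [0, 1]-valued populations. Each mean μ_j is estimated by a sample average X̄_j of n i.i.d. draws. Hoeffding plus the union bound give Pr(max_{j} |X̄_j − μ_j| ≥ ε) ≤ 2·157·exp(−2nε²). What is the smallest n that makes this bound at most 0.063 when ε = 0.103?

402

Need 2·157·exp(−2nε²) ≤ 0.063, i.e. exp(−2nε²) ≤ 0.063/314.
So 2nε² ≥ ln(314/0.063) = 8.514014.
Hence n ≥ 8.514014/(2·0.103²) = 401.264.
The smallest integer n is 402.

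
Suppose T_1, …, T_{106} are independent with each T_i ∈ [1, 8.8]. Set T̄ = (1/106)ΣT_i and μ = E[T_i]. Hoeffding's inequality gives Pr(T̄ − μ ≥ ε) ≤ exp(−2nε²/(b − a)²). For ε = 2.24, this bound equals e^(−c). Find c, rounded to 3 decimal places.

17.484

c = 2nε²/(b − a)² = 2·106·2.24² / 7.8² = 17.4841.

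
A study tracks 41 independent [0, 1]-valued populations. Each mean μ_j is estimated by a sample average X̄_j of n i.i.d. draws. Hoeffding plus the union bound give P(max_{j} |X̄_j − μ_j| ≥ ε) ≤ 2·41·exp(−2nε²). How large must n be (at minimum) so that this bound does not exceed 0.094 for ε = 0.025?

5417

Need 2·41·exp(−2nε²) ≤ 0.094, i.e. exp(−2nε²) ≤ 0.094/82.
So 2nε² ≥ ln(82/0.094) = 6.771180.
Hence n ≥ 6.771180/(2·0.025²) = 5416.944.
The smallest integer n is 5417.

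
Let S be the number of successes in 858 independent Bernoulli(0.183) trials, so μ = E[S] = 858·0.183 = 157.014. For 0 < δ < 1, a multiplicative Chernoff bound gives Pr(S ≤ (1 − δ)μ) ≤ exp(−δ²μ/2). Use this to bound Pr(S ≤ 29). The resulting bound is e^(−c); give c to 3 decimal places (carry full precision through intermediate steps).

Write 29 = (1 − δ)μ, so δ = 1 − 29/157.014 = 0.8153031…
Then the exponent is δ²μ/2 = (μ − 29)²/(2μ) = 52.185105.

52.185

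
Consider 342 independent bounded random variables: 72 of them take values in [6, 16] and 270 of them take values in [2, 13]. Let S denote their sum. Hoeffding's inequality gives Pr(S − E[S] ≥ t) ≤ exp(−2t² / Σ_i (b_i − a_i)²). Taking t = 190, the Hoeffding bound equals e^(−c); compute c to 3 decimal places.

Σ(b_i − a_i)² = 72·10² + 270·11² = 39870.
c = 2t² / 39870 = 2·190² / 39870 = 1.8109.

1.811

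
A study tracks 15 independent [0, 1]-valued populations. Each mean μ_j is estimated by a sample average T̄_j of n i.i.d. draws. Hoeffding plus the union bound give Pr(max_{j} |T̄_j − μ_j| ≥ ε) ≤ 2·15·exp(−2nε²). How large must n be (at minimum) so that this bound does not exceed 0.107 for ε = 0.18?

87

Need 2·15·exp(−2nε²) ≤ 0.107, i.e. exp(−2nε²) ≤ 0.107/30.
So 2nε² ≥ ln(30/0.107) = 5.636124.
Hence n ≥ 5.636124/(2·0.18²) = 86.977.
The smallest integer n is 87.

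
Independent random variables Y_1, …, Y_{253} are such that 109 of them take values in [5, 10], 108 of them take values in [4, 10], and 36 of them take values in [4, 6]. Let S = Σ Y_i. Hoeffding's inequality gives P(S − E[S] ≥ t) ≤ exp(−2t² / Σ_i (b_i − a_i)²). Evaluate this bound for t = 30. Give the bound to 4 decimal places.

0.7661

Σ(b_i − a_i)² = 109·5² + 108·6² + 36·2² = 6757.
Exponent = 2·30² / 6757 = 0.26639.
Bound = exp(−0.26639) = 0.76614.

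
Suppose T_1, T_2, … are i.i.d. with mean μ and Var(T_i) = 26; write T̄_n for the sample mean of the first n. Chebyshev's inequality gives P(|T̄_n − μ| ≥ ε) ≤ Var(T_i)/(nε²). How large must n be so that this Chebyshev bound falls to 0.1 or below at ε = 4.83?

Require 26/(n·4.83²) ≤ 0.1, i.e. n ≥ 26/(0.1·4.83²) = 11.145.
The smallest integer n is 12.

12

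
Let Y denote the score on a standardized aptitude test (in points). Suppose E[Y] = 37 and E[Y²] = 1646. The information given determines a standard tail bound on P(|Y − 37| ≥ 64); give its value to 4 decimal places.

The first two moments determine the variance, so Chebyshev's inequality is the sharpest standard bound available.
Var(Y) = E[Y²] − (E[Y])² = 1646 − 1369 = 277.
Chebyshev's inequality: P(|Y − μ| ≥ t) ≤ Var(Y)/t² = 277/4096 = 0.0676.

0.0676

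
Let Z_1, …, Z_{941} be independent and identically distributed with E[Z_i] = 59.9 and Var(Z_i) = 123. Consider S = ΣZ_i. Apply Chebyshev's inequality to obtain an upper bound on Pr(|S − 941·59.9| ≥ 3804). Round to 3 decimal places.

0.008

Var(S) = n·Var(Z_i) = 941·123 = 115743.
Chebyshev: Pr(|S − 941·59.9| ≥ 3804) ≤ Var(S)/3804² = 115743/14470416 = 0.0080.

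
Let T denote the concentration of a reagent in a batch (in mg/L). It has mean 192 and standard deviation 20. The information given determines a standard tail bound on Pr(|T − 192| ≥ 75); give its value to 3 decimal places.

0.071

Mean and variance are known, so Chebyshev's inequality applies.
Chebyshev: Pr(|T − μ| ≥ t) ≤ Var(T)/t².
Var(T) = σ² = 20² = 400.
Bound = 400 / 5625 = 0.0711.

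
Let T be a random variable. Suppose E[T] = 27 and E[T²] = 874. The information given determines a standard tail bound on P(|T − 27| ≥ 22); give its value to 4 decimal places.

0.2996

The first two moments determine the variance, so Chebyshev's inequality is the sharpest standard bound available.
Var(T) = E[T²] − (E[T])² = 874 − 729 = 145.
Chebyshev's inequality: P(|T − μ| ≥ t) ≤ Var(T)/t² = 145/484 = 0.2996.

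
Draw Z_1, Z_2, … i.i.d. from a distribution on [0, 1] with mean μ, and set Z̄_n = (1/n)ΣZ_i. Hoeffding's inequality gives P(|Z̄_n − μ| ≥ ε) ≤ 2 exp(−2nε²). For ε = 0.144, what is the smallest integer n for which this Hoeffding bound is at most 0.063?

84

Require 2·exp(−2nε²) ≤ 0.063, i.e. 2nε² ≥ ln(2/0.063) = 3.457768.
So n ≥ 3.457768 / (2·0.144²) = 83.376.
The smallest integer n is 84.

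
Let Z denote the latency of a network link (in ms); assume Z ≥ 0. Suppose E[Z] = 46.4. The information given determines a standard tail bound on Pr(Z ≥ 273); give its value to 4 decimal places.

0.1700

Only the mean of a non-negative variable is known, so Markov's inequality is the applicable tail bound.
Markov's inequality: for a non-negative random variable, Pr(Z ≥ a) ≤ E[Z]/a.
Here E[Z] = 46.4 and a = 273, so the bound is 46.4/273 = 0.1700.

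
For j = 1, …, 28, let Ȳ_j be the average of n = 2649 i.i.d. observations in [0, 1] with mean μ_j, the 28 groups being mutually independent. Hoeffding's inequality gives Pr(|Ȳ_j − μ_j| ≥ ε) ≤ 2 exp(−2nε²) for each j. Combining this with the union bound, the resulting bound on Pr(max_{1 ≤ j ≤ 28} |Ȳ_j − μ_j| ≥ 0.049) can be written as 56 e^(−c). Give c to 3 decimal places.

12.720

Union bound over the 28 events: Pr(max_{1 ≤ j ≤ 28} |Ȳ_j − μ_j| ≥ 0.049) ≤ 28·2·exp(−2nε²) = 56 exp(−2·2649·0.049²).
So c = 2·2649·0.049² = 12.7205.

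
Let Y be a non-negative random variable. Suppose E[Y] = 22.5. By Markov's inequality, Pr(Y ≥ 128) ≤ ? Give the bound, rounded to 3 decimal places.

Markov's inequality: for a non-negative random variable, Pr(Y ≥ a) ≤ E[Y]/a.
Here E[Y] = 22.5 and a = 128, so the bound is 22.5/128 = 0.1758.

0.176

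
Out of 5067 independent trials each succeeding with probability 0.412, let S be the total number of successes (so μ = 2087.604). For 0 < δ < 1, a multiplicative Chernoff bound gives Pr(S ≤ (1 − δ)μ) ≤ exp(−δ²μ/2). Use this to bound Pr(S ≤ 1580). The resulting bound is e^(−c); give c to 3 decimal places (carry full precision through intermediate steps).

Write 1580 = (1 − δ)μ, so δ = 1 − 1580/2087.604 = 0.2431515…
Then the exponent is δ²μ/2 = (μ − 1580)²/(2μ) = 61.712332.

61.712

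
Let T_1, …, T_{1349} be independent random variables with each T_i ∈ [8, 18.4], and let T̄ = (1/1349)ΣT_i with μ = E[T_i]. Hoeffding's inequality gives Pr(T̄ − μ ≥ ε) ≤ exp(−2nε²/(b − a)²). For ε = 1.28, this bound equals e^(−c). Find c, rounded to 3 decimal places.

c = 2nε²/(b − a)² = 2·1349·1.28² / 10.4² = 40.8691.

40.869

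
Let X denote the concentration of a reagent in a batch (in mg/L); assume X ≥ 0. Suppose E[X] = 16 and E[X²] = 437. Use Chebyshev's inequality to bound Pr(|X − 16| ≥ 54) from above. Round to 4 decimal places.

0.0621

Var(X) = E[X²] − (E[X])² = 437 − 256 = 181.
Chebyshev's inequality: Pr(|X − μ| ≥ t) ≤ Var(X)/t² = 181/2916 = 0.0621.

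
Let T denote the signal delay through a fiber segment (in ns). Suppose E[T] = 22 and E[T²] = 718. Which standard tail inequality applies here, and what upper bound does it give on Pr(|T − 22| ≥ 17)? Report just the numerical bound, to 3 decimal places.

The first two moments determine the variance, so Chebyshev's inequality is the sharpest standard bound available.
Var(T) = E[T²] − (E[T])² = 718 − 484 = 234.
Chebyshev's inequality: Pr(|T − μ| ≥ t) ≤ Var(T)/t² = 234/289 = 0.8097.

0.810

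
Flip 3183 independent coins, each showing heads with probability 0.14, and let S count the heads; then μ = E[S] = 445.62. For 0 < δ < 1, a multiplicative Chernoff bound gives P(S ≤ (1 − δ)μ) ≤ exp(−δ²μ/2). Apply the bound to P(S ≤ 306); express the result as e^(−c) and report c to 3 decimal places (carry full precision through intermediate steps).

21.873

Write 306 = (1 − δ)μ, so δ = 1 − 306/445.62 = 0.3133163…
Then the exponent is δ²μ/2 = (μ − 306)²/(2μ) = 21.872609.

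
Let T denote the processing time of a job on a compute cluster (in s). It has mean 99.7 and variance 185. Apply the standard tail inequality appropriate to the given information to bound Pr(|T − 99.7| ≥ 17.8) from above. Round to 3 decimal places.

0.584

Mean and variance are known, so Chebyshev's inequality applies.
Chebyshev: Pr(|T − μ| ≥ t) ≤ Var(T)/t².
Bound = 185 / 316.84 = 0.5839.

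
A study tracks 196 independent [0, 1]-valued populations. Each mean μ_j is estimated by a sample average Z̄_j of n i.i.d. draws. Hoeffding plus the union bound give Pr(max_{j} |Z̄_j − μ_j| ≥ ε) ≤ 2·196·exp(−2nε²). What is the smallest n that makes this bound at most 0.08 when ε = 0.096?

Need 2·196·exp(−2nε²) ≤ 0.08, i.e. exp(−2nε²) ≤ 0.08/392.
So 2nε² ≥ ln(392/0.08) = 8.496990.
Hence n ≥ 8.496990/(2·0.096²) = 460.991.
The smallest integer n is 461.

461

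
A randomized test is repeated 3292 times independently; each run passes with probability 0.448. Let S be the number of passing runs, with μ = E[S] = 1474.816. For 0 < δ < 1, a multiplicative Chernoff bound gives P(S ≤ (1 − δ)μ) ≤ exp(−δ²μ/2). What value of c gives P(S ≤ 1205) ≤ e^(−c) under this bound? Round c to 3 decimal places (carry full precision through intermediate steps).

24.681

Write 1205 = (1 − δ)μ, so δ = 1 − 1205/1474.816 = 0.1829489…
Then the exponent is δ²μ/2 = (μ − 1205)²/(2μ) = 24.681273.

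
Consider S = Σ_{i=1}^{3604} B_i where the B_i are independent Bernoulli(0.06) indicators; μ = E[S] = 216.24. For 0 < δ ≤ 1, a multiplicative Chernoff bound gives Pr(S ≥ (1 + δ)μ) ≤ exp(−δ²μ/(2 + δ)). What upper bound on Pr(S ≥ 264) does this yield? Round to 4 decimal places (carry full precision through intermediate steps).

0.0087

Write 264 = (1 + δ)μ, so δ = 264/216.24 − 1 = 0.2208657…
Then the exponent is δ²μ/(2 + δ) = (264 − μ)² / (μ·(2 + δ)) = 4.749745.
Bound = exp(−4.749745) = 0.00865.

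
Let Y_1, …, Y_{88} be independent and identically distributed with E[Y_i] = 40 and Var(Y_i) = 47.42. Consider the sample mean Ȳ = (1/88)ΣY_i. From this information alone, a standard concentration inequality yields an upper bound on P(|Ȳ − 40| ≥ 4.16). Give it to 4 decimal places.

With mean and variance of each term known, Chebyshev's inequality bounds the deviation of the sum (or sample mean).
Var(Ȳ) = Var(Y_i)/n = 47.42/88 = 0.53886.
Chebyshev: P(|Ȳ − 40| ≥ 4.16) ≤ Var(Ȳ)/(4.16)² = 47.42/(88·4.16²) = 0.0311.

0.0311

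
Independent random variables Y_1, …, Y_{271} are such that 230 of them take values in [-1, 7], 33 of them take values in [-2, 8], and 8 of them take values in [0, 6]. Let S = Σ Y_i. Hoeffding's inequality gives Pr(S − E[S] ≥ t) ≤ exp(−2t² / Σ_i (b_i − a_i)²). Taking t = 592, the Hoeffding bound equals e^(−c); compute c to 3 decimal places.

Σ(b_i − a_i)² = 230·8² + 33·10² + 8·6² = 18308.
c = 2t² / 18308 = 2·592² / 18308 = 38.2853.

38.285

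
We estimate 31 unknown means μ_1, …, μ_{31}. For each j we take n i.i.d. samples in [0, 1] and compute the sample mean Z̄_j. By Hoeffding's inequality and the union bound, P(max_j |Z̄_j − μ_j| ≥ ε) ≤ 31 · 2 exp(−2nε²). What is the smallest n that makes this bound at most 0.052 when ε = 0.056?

1130

Need 2·31·exp(−2nε²) ≤ 0.052, i.e. exp(−2nε²) ≤ 0.052/62.
So 2nε² ≥ ln(62/0.052) = 7.083646.
Hence n ≥ 7.083646/(2·0.056²) = 1129.408.
The smallest integer n is 1130.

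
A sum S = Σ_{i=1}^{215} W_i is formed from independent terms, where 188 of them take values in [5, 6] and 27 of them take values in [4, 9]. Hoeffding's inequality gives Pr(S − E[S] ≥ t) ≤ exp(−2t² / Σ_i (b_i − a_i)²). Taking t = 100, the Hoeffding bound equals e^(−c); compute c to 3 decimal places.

Σ(b_i − a_i)² = 188·1² + 27·5² = 863.
c = 2t² / 863 = 2·100² / 863 = 23.1750.

23.175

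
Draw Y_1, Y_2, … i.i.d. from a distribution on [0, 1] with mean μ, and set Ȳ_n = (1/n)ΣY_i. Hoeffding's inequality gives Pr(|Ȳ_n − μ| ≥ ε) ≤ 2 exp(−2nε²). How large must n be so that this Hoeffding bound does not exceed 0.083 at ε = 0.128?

Require 2·exp(−2nε²) ≤ 0.083, i.e. 2nε² ≥ ln(2/0.083) = 3.182062.
So n ≥ 3.182062 / (2·0.128²) = 97.109.
The smallest integer n is 98.

98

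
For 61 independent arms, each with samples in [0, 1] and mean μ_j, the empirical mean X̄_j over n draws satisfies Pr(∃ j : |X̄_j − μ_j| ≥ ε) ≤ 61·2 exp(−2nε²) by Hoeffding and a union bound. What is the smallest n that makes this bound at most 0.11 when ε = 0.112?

280

Need 2·61·exp(−2nε²) ≤ 0.11, i.e. exp(−2nε²) ≤ 0.11/122.
So 2nε² ≥ ln(122/0.11) = 7.011296.
Hence n ≥ 7.011296/(2·0.112²) = 279.468.
The smallest integer n is 280.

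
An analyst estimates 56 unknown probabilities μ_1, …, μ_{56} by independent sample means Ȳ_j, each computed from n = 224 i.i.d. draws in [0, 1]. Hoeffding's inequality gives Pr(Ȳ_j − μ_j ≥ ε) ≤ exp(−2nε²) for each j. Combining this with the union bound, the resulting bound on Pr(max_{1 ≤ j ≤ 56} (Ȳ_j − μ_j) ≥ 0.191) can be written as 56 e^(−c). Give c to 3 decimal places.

16.343

Union bound over the 56 events: Pr(max_{1 ≤ j ≤ 56} (Ȳ_j − μ_j) ≥ 0.191) ≤ 56·exp(−2nε²) = 56 exp(−2·224·0.191²).
So c = 2·224·0.191² = 16.3435.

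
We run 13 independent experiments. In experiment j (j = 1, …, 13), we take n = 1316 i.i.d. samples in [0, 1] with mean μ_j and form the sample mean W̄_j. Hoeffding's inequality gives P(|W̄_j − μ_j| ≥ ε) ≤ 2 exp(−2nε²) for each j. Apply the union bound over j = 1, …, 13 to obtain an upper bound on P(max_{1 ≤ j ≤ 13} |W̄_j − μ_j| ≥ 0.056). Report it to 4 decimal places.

Per-experiment Hoeffding bound: 2·exp(−2·1316·0.056²) = 2·exp(−8.25395) = 0.00052046.
Union bound over 13 events: 13·0.00052046 = 0.00677.

0.0068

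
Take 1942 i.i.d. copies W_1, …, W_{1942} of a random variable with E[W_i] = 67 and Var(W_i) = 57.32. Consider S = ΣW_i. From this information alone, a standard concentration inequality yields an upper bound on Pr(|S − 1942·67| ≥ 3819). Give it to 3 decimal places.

0.008

With mean and variance of each term known, Chebyshev's inequality bounds the deviation of the sum (or sample mean).
Var(S) = n·Var(W_i) = 1942·57.32 = 111315.44.
Chebyshev: Pr(|S − 1942·67| ≥ 3819) ≤ Var(S)/3819² = 111315.44/14584761 = 0.0076.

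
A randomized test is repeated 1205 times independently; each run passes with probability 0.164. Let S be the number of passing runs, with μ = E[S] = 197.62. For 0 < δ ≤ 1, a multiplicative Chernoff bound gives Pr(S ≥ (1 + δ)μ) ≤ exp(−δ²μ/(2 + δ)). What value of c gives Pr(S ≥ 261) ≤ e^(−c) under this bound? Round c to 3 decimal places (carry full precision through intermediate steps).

Write 261 = (1 + δ)μ, so δ = 261/197.62 − 1 = 0.3207165…
Then the exponent is δ²μ/(2 + δ) = (261 − μ)² / (μ·(2 + δ)) = 8.758939.

8.759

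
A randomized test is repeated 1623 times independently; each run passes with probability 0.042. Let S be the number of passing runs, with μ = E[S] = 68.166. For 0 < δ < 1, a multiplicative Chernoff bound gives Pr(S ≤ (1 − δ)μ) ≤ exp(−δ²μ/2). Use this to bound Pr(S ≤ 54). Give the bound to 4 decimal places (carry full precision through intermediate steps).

Write 54 = (1 − δ)μ, so δ = 1 − 54/68.166 = 0.2078162…
Then the exponent is δ²μ/2 = (μ − 54)²/(2μ) = 1.471962.
Bound = exp(−1.471962) = 0.22947.

0.2295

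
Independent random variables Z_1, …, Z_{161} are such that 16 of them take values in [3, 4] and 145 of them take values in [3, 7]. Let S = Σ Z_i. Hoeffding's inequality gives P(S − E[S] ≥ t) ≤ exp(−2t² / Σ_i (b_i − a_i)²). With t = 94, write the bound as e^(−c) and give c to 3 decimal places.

Σ(b_i − a_i)² = 16·1² + 145·4² = 2336.
c = 2t² / 2336 = 2·94² / 2336 = 7.5651.

7.565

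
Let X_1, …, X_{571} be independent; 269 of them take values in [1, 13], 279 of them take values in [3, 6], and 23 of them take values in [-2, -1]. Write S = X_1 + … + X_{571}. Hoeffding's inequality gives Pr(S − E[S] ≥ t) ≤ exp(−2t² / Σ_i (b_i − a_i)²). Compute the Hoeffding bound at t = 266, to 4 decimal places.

Σ(b_i − a_i)² = 269·12² + 279·3² + 23·1² = 41270.
Exponent = 2·266² / 41270 = 3.42893.
Bound = exp(−3.42893) = 0.03242.

0.0324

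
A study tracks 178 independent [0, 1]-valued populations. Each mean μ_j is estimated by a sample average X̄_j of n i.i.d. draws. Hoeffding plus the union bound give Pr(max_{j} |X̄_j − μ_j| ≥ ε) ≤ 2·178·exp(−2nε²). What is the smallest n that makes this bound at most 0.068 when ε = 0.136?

Need 2·178·exp(−2nε²) ≤ 0.068, i.e. exp(−2nε²) ≤ 0.068/356.
So 2nε² ≥ ln(356/0.068) = 8.563178.
Hence n ≥ 8.563178/(2·0.136²) = 231.487.
The smallest integer n is 232.

232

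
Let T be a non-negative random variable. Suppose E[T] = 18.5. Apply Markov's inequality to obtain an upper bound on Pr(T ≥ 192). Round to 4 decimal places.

0.0964

Markov's inequality: for a non-negative random variable, Pr(T ≥ a) ≤ E[T]/a.
Here E[T] = 18.5 and a = 192, so the bound is 18.5/192 = 0.0964.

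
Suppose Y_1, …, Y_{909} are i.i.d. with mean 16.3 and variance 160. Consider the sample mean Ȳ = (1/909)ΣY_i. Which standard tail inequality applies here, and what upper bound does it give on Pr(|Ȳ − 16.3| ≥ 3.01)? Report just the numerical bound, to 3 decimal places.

With mean and variance of each term known, Chebyshev's inequality bounds the deviation of the sum (or sample mean).
Var(Ȳ) = Var(Y_i)/n = 160/909 = 0.17602.
Chebyshev: Pr(|Ȳ − 16.3| ≥ 3.01) ≤ Var(Ȳ)/(3.01)² = 160/(909·3.01²) = 0.0194.

0.019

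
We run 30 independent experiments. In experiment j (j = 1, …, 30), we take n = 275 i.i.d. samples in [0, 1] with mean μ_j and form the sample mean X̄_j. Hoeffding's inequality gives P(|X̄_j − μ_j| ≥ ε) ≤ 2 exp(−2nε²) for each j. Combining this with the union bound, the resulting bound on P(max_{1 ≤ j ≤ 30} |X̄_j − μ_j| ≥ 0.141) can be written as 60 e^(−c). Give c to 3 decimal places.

10.935

Union bound over the 30 events: P(max_{1 ≤ j ≤ 30} |X̄_j − μ_j| ≥ 0.141) ≤ 30·2·exp(−2nε²) = 60 exp(−2·275·0.141²).
So c = 2·275·0.141² = 10.9345.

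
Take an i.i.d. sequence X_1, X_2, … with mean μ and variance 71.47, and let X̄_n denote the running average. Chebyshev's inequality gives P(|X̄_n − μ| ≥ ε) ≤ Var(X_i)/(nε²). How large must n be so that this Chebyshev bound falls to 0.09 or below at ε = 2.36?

Require 71.47/(n·2.36²) ≤ 0.09, i.e. n ≥ 71.47/(0.09·2.36²) = 142.580.
The smallest integer n is 143.

143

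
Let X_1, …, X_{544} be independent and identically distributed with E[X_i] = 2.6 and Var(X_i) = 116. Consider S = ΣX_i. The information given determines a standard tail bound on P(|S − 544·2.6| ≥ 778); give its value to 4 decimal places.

With mean and variance of each term known, Chebyshev's inequality bounds the deviation of the sum (or sample mean).
Var(S) = n·Var(X_i) = 544·116 = 63104.
Chebyshev: P(|S − 544·2.6| ≥ 778) ≤ Var(S)/778² = 63104/605284 = 0.1043.

0.1043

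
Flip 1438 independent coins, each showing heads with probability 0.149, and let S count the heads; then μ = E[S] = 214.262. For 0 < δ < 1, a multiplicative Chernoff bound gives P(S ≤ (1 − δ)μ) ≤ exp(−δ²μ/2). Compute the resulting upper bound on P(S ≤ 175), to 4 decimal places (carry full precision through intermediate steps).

0.0274

Write 175 = (1 − δ)μ, so δ = 1 − 175/214.262 = 0.1832429…
Then the exponent is δ²μ/2 = (μ − 175)²/(2μ) = 3.597242.
Bound = exp(−3.597242) = 0.02740.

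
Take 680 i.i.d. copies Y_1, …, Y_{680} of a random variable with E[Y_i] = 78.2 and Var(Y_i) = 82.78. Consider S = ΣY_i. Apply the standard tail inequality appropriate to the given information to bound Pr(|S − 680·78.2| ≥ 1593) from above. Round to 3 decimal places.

0.022

With mean and variance of each term known, Chebyshev's inequality bounds the deviation of the sum (or sample mean).
Var(S) = n·Var(Y_i) = 680·82.78 = 56290.4.
Chebyshev: Pr(|S − 680·78.2| ≥ 1593) ≤ Var(S)/1593² = 56290.4/2537649 = 0.0222.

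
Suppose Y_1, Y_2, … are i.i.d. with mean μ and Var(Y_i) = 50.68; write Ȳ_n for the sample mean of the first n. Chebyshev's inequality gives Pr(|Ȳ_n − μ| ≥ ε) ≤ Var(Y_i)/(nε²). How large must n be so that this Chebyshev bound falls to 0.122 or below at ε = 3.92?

28

Require 50.68/(n·3.92²) ≤ 0.122, i.e. n ≥ 50.68/(0.122·3.92²) = 27.034.
The smallest integer n is 28.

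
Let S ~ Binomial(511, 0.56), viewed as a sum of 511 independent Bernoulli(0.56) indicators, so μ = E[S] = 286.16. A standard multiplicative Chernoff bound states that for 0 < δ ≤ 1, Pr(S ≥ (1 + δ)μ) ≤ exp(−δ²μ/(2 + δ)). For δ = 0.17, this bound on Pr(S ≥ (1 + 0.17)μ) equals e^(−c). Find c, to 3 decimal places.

c = δ²μ/(2 + δ) = 0.17²·286.16/(2 + 0.17) = 3.8111.

3.811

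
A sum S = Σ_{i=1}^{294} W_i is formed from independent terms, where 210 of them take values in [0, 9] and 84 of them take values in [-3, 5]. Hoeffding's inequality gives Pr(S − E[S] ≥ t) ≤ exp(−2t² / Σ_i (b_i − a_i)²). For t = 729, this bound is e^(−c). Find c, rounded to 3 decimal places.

Σ(b_i − a_i)² = 210·9² + 84·8² = 22386.
c = 2t² / 22386 = 2·729² / 22386 = 47.4798.

47.480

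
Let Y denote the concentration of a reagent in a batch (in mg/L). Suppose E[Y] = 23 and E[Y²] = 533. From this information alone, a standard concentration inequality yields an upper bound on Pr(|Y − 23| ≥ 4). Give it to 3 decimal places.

0.250

The first two moments determine the variance, so Chebyshev's inequality is the sharpest standard bound available.
Var(Y) = E[Y²] − (E[Y])² = 533 − 529 = 4.
Chebyshev's inequality: Pr(|Y − μ| ≥ t) ≤ Var(Y)/t² = 4/16 = 0.2500.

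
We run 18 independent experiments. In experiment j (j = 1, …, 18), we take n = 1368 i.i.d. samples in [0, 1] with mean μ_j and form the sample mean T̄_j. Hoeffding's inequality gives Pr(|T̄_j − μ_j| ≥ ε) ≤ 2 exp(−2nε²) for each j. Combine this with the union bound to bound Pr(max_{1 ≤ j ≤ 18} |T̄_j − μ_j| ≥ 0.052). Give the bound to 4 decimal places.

0.0220

Per-experiment Hoeffding bound: 2·exp(−2·1368·0.052²) = 2·exp(−7.39814) = 0.0012248.
Union bound over 18 events: 18·0.0012248 = 0.02205.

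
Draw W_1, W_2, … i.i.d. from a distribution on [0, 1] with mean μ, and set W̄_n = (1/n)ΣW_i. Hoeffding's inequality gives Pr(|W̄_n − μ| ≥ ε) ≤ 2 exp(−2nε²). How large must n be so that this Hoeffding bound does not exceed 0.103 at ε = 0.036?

Require 2·exp(−2nε²) ≤ 0.103, i.e. 2nε² ≥ ln(2/0.103) = 2.966173.
So n ≥ 2.966173 / (2·0.036²) = 1144.357.
The smallest integer n is 1145.

1145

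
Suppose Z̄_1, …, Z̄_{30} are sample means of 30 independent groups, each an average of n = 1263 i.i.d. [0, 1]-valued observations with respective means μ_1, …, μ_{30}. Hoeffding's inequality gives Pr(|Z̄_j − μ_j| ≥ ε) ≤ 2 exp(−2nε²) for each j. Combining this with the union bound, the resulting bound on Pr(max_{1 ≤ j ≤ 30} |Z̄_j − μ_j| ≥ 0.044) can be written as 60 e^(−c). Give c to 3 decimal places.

4.890

Union bound over the 30 events: Pr(max_{1 ≤ j ≤ 30} |Z̄_j − μ_j| ≥ 0.044) ≤ 30·2·exp(−2nε²) = 60 exp(−2·1263·0.044²).
So c = 2·1263·0.044² = 4.8903.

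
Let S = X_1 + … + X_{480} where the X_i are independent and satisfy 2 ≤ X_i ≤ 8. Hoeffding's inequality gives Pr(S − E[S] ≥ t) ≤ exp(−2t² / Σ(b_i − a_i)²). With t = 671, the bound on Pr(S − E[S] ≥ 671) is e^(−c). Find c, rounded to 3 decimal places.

Σ(b_i − a_i)² = 480·(6)² = 17280.
c = 2t²/17280 = 2·671²/17280 = 52.1112.

52.111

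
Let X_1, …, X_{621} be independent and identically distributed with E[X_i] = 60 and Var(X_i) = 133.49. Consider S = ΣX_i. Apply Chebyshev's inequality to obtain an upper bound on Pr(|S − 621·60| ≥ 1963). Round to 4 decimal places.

0.0215

Var(S) = n·Var(X_i) = 621·133.49 = 82897.29.
Chebyshev: Pr(|S − 621·60| ≥ 1963) ≤ Var(S)/1963² = 82897.29/3853369 = 0.0215.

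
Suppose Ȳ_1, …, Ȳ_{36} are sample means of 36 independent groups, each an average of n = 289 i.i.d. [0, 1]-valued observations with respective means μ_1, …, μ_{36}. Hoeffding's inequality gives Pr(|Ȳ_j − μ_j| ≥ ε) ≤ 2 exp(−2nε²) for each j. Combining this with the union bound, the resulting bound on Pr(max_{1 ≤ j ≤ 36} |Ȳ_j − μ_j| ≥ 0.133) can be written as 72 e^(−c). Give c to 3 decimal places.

10.224

Union bound over the 36 events: Pr(max_{1 ≤ j ≤ 36} |Ȳ_j − μ_j| ≥ 0.133) ≤ 36·2·exp(−2nε²) = 72 exp(−2·289·0.133²).
So c = 2·289·0.133² = 10.2242.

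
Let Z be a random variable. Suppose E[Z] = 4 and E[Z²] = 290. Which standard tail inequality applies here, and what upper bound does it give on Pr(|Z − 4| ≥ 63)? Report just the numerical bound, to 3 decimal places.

The first two moments determine the variance, so Chebyshev's inequality is the sharpest standard bound available.
Var(Z) = E[Z²] − (E[Z])² = 290 − 16 = 274.
Chebyshev's inequality: Pr(|Z − μ| ≥ t) ≤ Var(Z)/t² = 274/3969 = 0.0690.

0.069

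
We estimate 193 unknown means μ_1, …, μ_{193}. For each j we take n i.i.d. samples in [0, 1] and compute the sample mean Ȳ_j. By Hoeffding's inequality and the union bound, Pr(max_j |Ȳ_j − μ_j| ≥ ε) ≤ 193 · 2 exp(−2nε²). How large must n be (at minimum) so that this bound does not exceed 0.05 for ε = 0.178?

Need 2·193·exp(−2nε²) ≤ 0.05, i.e. exp(−2nε²) ≤ 0.05/386.
So 2nε² ≥ ln(386/0.05) = 8.951570.
Hence n ≥ 8.951570/(2·0.178²) = 141.263.
The smallest integer n is 142.

142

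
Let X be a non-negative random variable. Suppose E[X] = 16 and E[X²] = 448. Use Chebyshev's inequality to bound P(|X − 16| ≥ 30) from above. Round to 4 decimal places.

0.2133

Var(X) = E[X²] − (E[X])² = 448 − 256 = 192.
Chebyshev's inequality: P(|X − μ| ≥ t) ≤ Var(X)/t² = 192/900 = 0.2133.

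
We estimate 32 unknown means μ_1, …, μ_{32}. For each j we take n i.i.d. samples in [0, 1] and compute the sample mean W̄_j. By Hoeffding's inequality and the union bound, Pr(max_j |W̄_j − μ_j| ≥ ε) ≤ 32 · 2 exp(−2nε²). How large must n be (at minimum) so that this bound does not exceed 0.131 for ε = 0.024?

5375

Need 2·32·exp(−2nε²) ≤ 0.131, i.e. exp(−2nε²) ≤ 0.131/64.
So 2nε² ≥ ln(64/0.131) = 6.191441.
Hence n ≥ 6.191441/(2·0.024²) = 5374.515.
The smallest integer n is 5375.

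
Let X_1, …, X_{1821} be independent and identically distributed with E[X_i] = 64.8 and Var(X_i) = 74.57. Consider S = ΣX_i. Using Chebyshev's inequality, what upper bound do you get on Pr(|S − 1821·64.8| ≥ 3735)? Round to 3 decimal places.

0.010

Var(S) = n·Var(X_i) = 1821·74.57 = 135791.97.
Chebyshev: Pr(|S − 1821·64.8| ≥ 3735) ≤ Var(S)/3735² = 135791.97/13950225 = 0.0097.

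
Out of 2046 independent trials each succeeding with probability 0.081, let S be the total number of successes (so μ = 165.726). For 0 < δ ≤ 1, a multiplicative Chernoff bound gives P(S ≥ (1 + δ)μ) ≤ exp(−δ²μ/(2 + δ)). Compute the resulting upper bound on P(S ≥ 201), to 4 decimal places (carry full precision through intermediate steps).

Write 201 = (1 + δ)μ, so δ = 201/165.726 − 1 = 0.2128453…
Then the exponent is δ²μ/(2 + δ) = (201 − μ)² / (μ·(2 + δ)) = 3.392874.
Bound = exp(−3.392874) = 0.03361.

0.0336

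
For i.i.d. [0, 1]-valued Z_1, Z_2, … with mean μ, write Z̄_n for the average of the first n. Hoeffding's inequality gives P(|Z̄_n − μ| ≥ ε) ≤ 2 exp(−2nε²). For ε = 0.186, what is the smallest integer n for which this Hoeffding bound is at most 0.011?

76

Require 2·exp(−2nε²) ≤ 0.011, i.e. 2nε² ≥ ln(2/0.011) = 5.203007.
So n ≥ 5.203007 / (2·0.186²) = 75.197.
The smallest integer n is 76.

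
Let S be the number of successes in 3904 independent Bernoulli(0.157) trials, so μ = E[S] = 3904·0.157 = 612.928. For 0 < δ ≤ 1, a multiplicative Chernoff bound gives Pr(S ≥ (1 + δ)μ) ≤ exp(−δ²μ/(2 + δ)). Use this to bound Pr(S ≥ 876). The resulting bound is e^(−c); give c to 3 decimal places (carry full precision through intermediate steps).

46.481

Write 876 = (1 + δ)μ, so δ = 876/612.928 − 1 = 0.4292054…
Then the exponent is δ²μ/(2 + δ) = (876 − μ)² / (μ·(2 + δ)) = 46.481010.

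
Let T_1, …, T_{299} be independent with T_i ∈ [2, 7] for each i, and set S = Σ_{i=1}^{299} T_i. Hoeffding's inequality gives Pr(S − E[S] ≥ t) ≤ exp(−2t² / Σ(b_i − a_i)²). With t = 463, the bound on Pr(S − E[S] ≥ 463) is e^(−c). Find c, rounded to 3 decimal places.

57.356

Σ(b_i − a_i)² = 299·(5)² = 7475.
c = 2t²/7475 = 2·463²/7475 = 57.3563.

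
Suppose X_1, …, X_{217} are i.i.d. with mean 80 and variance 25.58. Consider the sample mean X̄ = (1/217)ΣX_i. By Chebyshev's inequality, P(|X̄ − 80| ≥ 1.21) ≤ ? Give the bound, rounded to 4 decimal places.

0.0805

Var(X̄) = Var(X_i)/n = 25.58/217 = 0.11788.
Chebyshev: P(|X̄ − 80| ≥ 1.21) ≤ Var(X̄)/(1.21)² = 25.58/(217·1.21²) = 0.0805.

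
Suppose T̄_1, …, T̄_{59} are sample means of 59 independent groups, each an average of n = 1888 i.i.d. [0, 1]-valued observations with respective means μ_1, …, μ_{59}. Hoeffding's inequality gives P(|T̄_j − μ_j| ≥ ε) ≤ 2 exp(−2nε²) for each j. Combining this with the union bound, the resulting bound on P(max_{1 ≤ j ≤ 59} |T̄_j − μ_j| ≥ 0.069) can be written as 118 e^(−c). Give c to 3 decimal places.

17.978

Union bound over the 59 events: P(max_{1 ≤ j ≤ 59} |T̄_j − μ_j| ≥ 0.069) ≤ 59·2·exp(−2nε²) = 118 exp(−2·1888·0.069²).
So c = 2·1888·0.069² = 17.9775.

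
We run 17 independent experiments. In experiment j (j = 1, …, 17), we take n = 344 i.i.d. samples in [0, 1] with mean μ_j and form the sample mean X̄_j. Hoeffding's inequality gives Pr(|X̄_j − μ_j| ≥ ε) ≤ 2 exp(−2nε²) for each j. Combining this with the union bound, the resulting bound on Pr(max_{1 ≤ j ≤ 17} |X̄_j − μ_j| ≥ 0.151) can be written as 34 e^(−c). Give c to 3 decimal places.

15.687

Union bound over the 17 events: Pr(max_{1 ≤ j ≤ 17} |X̄_j − μ_j| ≥ 0.151) ≤ 17·2·exp(−2nε²) = 34 exp(−2·344·0.151²).
So c = 2·344·0.151² = 15.6871.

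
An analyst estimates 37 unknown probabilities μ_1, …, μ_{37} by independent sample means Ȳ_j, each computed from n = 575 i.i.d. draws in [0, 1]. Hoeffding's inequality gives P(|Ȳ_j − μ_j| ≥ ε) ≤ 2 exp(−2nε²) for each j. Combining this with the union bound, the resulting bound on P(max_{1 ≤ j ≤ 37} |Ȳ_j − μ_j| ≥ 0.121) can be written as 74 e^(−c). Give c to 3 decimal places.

Union bound over the 37 events: P(max_{1 ≤ j ≤ 37} |Ȳ_j − μ_j| ≥ 0.121) ≤ 37·2·exp(−2nε²) = 74 exp(−2·575·0.121²).
So c = 2·575·0.121² = 16.8372.

16.837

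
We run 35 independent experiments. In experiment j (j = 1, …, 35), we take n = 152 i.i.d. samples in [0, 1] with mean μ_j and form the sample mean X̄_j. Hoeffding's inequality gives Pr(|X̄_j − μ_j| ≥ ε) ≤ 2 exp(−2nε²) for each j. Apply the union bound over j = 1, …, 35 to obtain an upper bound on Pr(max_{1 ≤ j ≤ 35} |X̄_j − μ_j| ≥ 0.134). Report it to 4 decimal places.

Per-experiment Hoeffding bound: 2·exp(−2·152·0.134²) = 2·exp(−5.45862) = 0.0085188.
Union bound over 35 events: 35·0.0085188 = 0.29816.

0.2982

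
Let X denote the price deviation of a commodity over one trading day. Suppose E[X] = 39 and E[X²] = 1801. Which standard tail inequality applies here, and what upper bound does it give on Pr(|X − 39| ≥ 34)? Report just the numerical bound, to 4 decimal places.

0.2422

The first two moments determine the variance, so Chebyshev's inequality is the sharpest standard bound available.
Var(X) = E[X²] − (E[X])² = 1801 − 1521 = 280.
Chebyshev's inequality: Pr(|X − μ| ≥ t) ≤ Var(X)/t² = 280/1156 = 0.2422.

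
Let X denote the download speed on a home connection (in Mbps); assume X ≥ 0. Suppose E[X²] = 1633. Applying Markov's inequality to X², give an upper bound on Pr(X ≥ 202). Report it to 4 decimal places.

Since X ≥ 0, the event {X ≥ 202} is the same as {X² ≥ 40804}.
Markov's inequality applied to X² gives Pr(X² ≥ 40804) ≤ E[X²]/40804 = 1633/40804 = 0.0400.

0.0400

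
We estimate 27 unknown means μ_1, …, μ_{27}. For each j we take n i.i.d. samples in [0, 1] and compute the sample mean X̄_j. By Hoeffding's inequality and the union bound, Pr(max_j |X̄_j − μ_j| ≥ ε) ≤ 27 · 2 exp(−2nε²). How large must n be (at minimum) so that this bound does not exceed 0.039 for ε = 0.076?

627

Need 2·27·exp(−2nε²) ≤ 0.039, i.e. exp(−2nε²) ≤ 0.039/54.
So 2nε² ≥ ln(54/0.039) = 7.233178.
Hence n ≥ 7.233178/(2·0.076²) = 626.141.
The smallest integer n is 627.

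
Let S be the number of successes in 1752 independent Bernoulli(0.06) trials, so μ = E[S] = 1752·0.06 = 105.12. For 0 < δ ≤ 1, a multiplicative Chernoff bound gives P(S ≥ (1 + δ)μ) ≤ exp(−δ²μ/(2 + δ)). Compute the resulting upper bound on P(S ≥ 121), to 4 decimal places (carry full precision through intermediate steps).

0.3278

Write 121 = (1 + δ)μ, so δ = 121/105.12 − 1 = 0.1510654…
Then the exponent is δ²μ/(2 + δ) = (121 − μ)² / (μ·(2 + δ)) = 1.115224.
Bound = exp(−1.115224) = 0.32784.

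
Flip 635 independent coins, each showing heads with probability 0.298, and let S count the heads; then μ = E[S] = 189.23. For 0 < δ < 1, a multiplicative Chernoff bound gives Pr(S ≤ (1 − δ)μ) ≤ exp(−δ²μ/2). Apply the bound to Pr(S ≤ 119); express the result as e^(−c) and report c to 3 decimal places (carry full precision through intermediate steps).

13.032

Write 119 = (1 − δ)μ, so δ = 1 − 119/189.23 = 0.3711357…
Then the exponent is δ²μ/2 = (μ − 119)²/(2μ) = 13.032429.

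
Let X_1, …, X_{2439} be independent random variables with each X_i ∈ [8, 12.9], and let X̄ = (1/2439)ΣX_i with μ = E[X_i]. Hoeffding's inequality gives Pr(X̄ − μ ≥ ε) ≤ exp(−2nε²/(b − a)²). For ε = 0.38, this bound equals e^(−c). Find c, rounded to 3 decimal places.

29.337

c = 2nε²/(b − a)² = 2·2439·0.38² / 4.9² = 29.3371.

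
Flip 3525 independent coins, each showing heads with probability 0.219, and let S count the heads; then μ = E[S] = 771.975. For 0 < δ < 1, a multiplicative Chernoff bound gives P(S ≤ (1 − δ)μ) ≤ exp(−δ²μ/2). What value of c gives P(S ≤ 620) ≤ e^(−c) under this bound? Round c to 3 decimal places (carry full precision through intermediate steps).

14.959

Write 620 = (1 − δ)μ, so δ = 1 − 620/771.975 = 0.1968652…
Then the exponent is δ²μ/2 = (μ − 620)²/(2μ) = 14.959293.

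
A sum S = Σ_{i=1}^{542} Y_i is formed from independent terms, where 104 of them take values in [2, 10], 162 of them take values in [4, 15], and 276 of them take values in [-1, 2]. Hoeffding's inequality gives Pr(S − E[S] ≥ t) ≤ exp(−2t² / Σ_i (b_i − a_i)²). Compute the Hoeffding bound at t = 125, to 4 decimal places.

Σ(b_i − a_i)² = 104·8² + 162·11² + 276·3² = 28742.
Exponent = 2·125² / 28742 = 1.08726.
Bound = exp(−1.08726) = 0.33714.

0.3371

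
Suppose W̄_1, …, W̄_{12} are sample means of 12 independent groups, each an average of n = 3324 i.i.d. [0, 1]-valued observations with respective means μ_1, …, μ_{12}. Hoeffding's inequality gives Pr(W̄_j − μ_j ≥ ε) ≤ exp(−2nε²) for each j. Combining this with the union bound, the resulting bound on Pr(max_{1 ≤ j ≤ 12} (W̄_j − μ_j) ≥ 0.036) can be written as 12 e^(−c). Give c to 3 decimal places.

8.616

Union bound over the 12 events: Pr(max_{1 ≤ j ≤ 12} (W̄_j − μ_j) ≥ 0.036) ≤ 12·exp(−2nε²) = 12 exp(−2·3324·0.036²).
So c = 2·3324·0.036² = 8.6158.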